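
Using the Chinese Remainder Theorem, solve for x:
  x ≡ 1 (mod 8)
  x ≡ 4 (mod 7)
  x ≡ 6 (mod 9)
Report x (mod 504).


Moduli 8, 7, 9 are pairwise coprime; by CRT there is a unique solution modulo M = 8 · 7 · 9 = 504.
Solve pairwise, accumulating the modulus:
  Start with x ≡ 1 (mod 8).
  Combine with x ≡ 4 (mod 7): since gcd(8, 7) = 1, we get a unique residue mod 56.
    Write x = 1 + 8·t and substitute into x ≡ 4 (mod 7): 8·t ≡ 4 − 1 = 3 (mod 7).
    Reduce coefficients mod 7: 1·t ≡ 3 (mod 7).
    So t ≡ 3 (mod 7).
    Then x = 1 + 8·3 = 25, valid modulo lcm(8, 7) = 56: x ≡ 25 (mod 56).
  Combine with x ≡ 6 (mod 9): since gcd(56, 9) = 1, we get a unique residue mod 504.
    Write x = 25 + 56·t and substitute into x ≡ 6 (mod 9): 56·t ≡ 6 − 25 = -19 (mod 9).
    Reduce coefficients mod 9: 2·t ≡ 8 (mod 9).
    The inverse of 2 mod 9 is 5 (since 2·5 = 10 = 1·9 + 1), so t ≡ 5·8 = 40 ≡ 4 (mod 9).
    Then x = 25 + 56·4 = 249, valid modulo lcm(56, 9) = 504: x ≡ 249 (mod 504).
Verify: 249 mod 8 = 1 ✓, 249 mod 7 = 4 ✓, 249 mod 9 = 6 ✓.

x ≡ 249 (mod 504).


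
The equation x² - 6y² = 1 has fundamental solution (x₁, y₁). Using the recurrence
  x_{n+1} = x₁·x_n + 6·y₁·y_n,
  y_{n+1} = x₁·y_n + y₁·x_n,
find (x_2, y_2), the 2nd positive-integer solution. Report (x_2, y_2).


Step 1: Find the fundamental solution (x₁, y₁) of x² - 6y² = 1.
  Expand √6 as a continued fraction. a₀ = ⌊√6⌋ = 2; iterate m_{k+1} = d_k·a_k − m_k, d_{k+1} = (6 − m_{k+1}²)/d_k, a_{k+1} = ⌊(a₀ + m_{k+1})/d_{k+1}⌋ (starting m₀ = 0, d₀ = 1), with convergents p_k = a_k·p_{k-1} + p_{k-2}, q_k = a_k·q_{k-1} + q_{k-2} (p₋₁ = 1, q₋₁ = 0):
  k = 0: a₀ = 2; p₀/q₀ = 2/1; p₀² − 6·q₀² = 4 − 6 = -2.
  k = 1: m = 2, d = 2, a = ⌊(2 + 2)/2⌋ = 2; p/q = (2·2 + 1)/(2·1 + 0) = 5/2; p² − 6·q² = 25 − 24 = 1.
  The first convergent with p² − 6·q² = 1 gives the fundamental solution (x₁, y₁) = (5, 2).
Step 2: Apply the recurrence (x_{n+1}, y_{n+1}) = (x₁x_n + 6y₁y_n, x₁y_n + y₁x_n) repeatedly.
  From (x_1, y_1) = (5, 2): x_2 = 5·5 + 6·2·2 = 49; y_2 = 5·2 + 2·5 = 20.
Step 3: Verify x_2² - 6·y_2² = 2401 - 2400 = 1 (should be 1). ✓

(x_1, y_1) = (5, 2); (x_2, y_2) = (49, 20).


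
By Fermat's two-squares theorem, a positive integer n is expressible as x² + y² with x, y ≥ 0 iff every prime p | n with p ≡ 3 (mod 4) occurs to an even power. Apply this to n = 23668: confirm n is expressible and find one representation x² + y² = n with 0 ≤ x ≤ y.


Step 1: Factor n = 23668 = 2^2 · 61 · 97.
Step 2: Check the mod-4 condition on each prime factor: 2 = 2 (special); 61 ≡ 1 (mod 4), exponent 1; 97 ≡ 1 (mod 4), exponent 1.
All primes ≡ 3 (mod 4) appear to even exponent (or don't appear), so by the two-squares theorem n IS expressible as a sum of two squares.
Step 3: Build a representation. Group n = k² · m with k = 2 and m = 61 · 97 = 5917 (a product of primes ≡ 1 (mod 4)); a representation of m scales to one of n via (k·x)² + (k·y)² = k²(x² + y²). Each prime p ≡ 1 (mod 4) is itself a sum of two squares; find a² by testing p − a² for a perfect square:
  61: 61 − 1² = 60, 61 − 2² = 57, 61 − 3² = 52, 61 − 4² = 45, 61 − 5² = 36 = 6² ⇒ 61 = 5² + 6².
  97: 97 − 1² = 96, 97 − 2² = 93, 97 − 3² = 88, 97 − 4² = 81 = 9² ⇒ 97 = 4² + 9².
  Combine using the Brahmagupta–Fibonacci identity (a² + b²)(c² + d²) = (ac − bd)² + (ad + bc)² = (ac + bd)² + (ad − bc)²:
  61 · 97 = 5917: from (5² + 6²)(4² + 9²), take (5·4 − 6·9, 5·9 + 6·4) = (20 − 54, 45 + 24) = (-34, 69); dropping signs (only squares matter) gives (34, 69); check 34² + 69² = 1156 + 4761 = 5917 ✓.
  Scale by k = 2: (2·34, 2·69) = (68, 138).
Step 4: Order so x ≤ y and verify: 68² + 138² = 4624 + 19044 = 23668 = n. ✓

n = 23668 = 68² + 138² (one valid representation with x ≤ y).


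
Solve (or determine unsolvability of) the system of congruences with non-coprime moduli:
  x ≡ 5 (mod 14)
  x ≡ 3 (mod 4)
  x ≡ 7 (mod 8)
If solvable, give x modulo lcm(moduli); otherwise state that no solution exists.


Moduli 14, 4, 8 are not pairwise coprime, so CRT works modulo lcm(m_i) when all pairwise compatibility conditions hold.
Pairwise compatibility: gcd(m_i, m_j) must divide a_i - a_j for every pair.
Merge one congruence at a time:
  Start: x ≡ 5 (mod 14).
  Combine with x ≡ 3 (mod 4): gcd(14, 4) = 2; 3 - 5 = -2, which IS divisible by 2, so compatible.
    Write x = 5 + 14·t and substitute into x ≡ 3 (mod 4): 14·t ≡ 3 − 5 = -2 (mod 4).
    Divide the congruence (and modulus) by g = 2: 7·t ≡ -1 (mod 2).
    Reduce coefficients mod 2: 1·t ≡ 1 (mod 2).
    So t ≡ 1 (mod 2).
    Then x = 5 + 14·1 = 19, valid modulo lcm(14, 4) = 28: x ≡ 19 (mod 28).
  Combine with x ≡ 7 (mod 8): gcd(28, 8) = 4; 7 - 19 = -12, which IS divisible by 4, so compatible.
    Write x = 19 + 28·t and substitute into x ≡ 7 (mod 8): 28·t ≡ 7 − 19 = -12 (mod 8).
    Divide the congruence (and modulus) by g = 4: 7·t ≡ -3 (mod 2).
    Reduce coefficients mod 2: 1·t ≡ 1 (mod 2).
    So t ≡ 1 (mod 2).
    Then x = 19 + 28·1 = 47, valid modulo lcm(28, 8) = 56: x ≡ 47 (mod 56).
Verify: 47 mod 14 = 5, 47 mod 4 = 3, 47 mod 8 = 7.

x ≡ 47 (mod 56).


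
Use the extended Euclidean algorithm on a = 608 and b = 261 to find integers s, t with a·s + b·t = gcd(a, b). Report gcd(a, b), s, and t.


Euclidean algorithm on (608, 261) — divide until remainder is 0:
  608 = 2 · 261 + 86
  261 = 3 · 86 + 3
  86 = 28 · 3 + 2
  3 = 1 · 2 + 1
  2 = 2 · 1 + 0
gcd(608, 261) = 1.
Track Bezout coefficients alongside the remainders: start with r₀ = 608 = a·1 + b·0 (s = 1, t = 0) and r₁ = 261 = a·0 + b·1 (s = 0, t = 1); each new remainder r_{k+1} = r_{k-1} − q_k·r_k inherits s_{k+1} = s_{k-1} − q_k·s_k, t_{k+1} = t_{k-1} − q_k·t_k, so r_k = a·s_k + b·t_k at every step:
  q = 2: r = 86, s = 1 − 2·0 = 1, t = 0 − 2·1 = -2  (check: 608·1 + 261·(-2) = 86)
  q = 3: r = 3, s = 0 − 3·1 = -3, t = 1 − 3·(-2) = 7  (check: 608·(-3) + 261·7 = 3)
  q = 28: r = 2, s = 1 − 28·(-3) = 85, t = -2 − 28·7 = -198  (check: 608·85 + 261·(-198) = 2)
  q = 1: r = 1, s = -3 − 1·85 = -88, t = 7 − 1·(-198) = 205  (check: 608·(-88) + 261·205 = 1)
The row with r = 1 (the gcd) gives the Bezout coefficients s = -88, t = 205.
Result: 608 · (-88) + 261 · (205) = 1.

gcd(608, 261) = 1; s = -88, t = 205 (check: 608·(-88) + 261·205 = 1).


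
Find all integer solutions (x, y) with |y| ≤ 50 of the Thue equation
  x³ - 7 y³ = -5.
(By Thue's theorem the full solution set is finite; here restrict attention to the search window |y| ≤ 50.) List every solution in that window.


The equation is x³ - 7y³ = -5. For fixed y, x³ = 7·y³ − 5, so a solution requires the RHS to be a perfect cube.
Strategy: iterate y from -50 to 50, compute RHS = 7·y³ − 5, and check whether it is a (positive or negative) perfect cube.
Check small values of y:
  y = 0: RHS = -5 is not a perfect cube.
  y = 1: RHS = 2 is not a perfect cube.
  y = -1: RHS = -12 is not a perfect cube.
  y = 2: RHS = 51 is not a perfect cube.
  y = -2: RHS = -61 is not a perfect cube.
  y = 3: RHS = 184 is not a perfect cube.
  y = -3: RHS = -194 is not a perfect cube.
Continuing the search up to |y| = 50 finds no solutions either.
No (x, y) in the scanned range satisfies the equation.

No integer solutions with |y| ≤ 50.


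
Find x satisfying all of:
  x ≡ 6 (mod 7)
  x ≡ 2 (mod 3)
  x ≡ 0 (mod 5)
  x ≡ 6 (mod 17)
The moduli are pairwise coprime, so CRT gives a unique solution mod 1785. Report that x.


Product of moduli M = 7 · 3 · 5 · 17 = 1785.
Merge one congruence at a time:
  Start: x ≡ 6 (mod 7).
  Combine with x ≡ 2 (mod 3); new modulus lcm = 21.
    Write x = 6 + 7·t and substitute into x ≡ 2 (mod 3): 7·t ≡ 2 − 6 = -4 (mod 3).
    Reduce coefficients mod 3: 1·t ≡ 2 (mod 3).
    So t ≡ 2 (mod 3).
    Then x = 6 + 7·2 = 20, valid modulo lcm(7, 3) = 21: x ≡ 20 (mod 21).
  Combine with x ≡ 0 (mod 5); new modulus lcm = 105.
    Write x = 20 + 21·t and substitute into x ≡ 0 (mod 5): 21·t ≡ 0 − 20 = -20 (mod 5).
    Reduce coefficients mod 5: 1·t ≡ 0 (mod 5).
    So t ≡ 0 (mod 5).
    Then x = 20 + 21·0 = 20, valid modulo lcm(21, 5) = 105: x ≡ 20 (mod 105).
  Combine with x ≡ 6 (mod 17); new modulus lcm = 1785.
    Write x = 20 + 105·t and substitute into x ≡ 6 (mod 17): 105·t ≡ 6 − 20 = -14 (mod 17).
    Reduce coefficients mod 17: 3·t ≡ 3 (mod 17).
    The inverse of 3 mod 17 is 6 (since 3·6 = 18 = 1·17 + 1), so t ≡ 6·3 = 18 ≡ 1 (mod 17).
    Then x = 20 + 105·1 = 125, valid modulo lcm(105, 17) = 1785: x ≡ 125 (mod 1785).
Verify against each original: 125 mod 7 = 6, 125 mod 3 = 2, 125 mod 5 = 0, 125 mod 17 = 6.

x ≡ 125 (mod 1785).


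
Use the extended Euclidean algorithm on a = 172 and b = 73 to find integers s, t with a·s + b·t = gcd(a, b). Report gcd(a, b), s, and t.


Euclidean algorithm on (172, 73) — divide until remainder is 0:
  172 = 2 · 73 + 26
  73 = 2 · 26 + 21
  26 = 1 · 21 + 5
  21 = 4 · 5 + 1
  5 = 5 · 1 + 0
gcd(172, 73) = 1.
Track Bezout coefficients alongside the remainders: start with r₀ = 172 = a·1 + b·0 (s = 1, t = 0) and r₁ = 73 = a·0 + b·1 (s = 0, t = 1); each new remainder r_{k+1} = r_{k-1} − q_k·r_k inherits s_{k+1} = s_{k-1} − q_k·s_k, t_{k+1} = t_{k-1} − q_k·t_k, so r_k = a·s_k + b·t_k at every step:
  q = 2: r = 26, s = 1 − 2·0 = 1, t = 0 − 2·1 = -2  (check: 172·1 + 73·(-2) = 26)
  q = 2: r = 21, s = 0 − 2·1 = -2, t = 1 − 2·(-2) = 5  (check: 172·(-2) + 73·5 = 21)
  q = 1: r = 5, s = 1 − 1·(-2) = 3, t = -2 − 1·5 = -7  (check: 172·3 + 73·(-7) = 5)
  q = 4: r = 1, s = -2 − 4·3 = -14, t = 5 − 4·(-7) = 33  (check: 172·(-14) + 73·33 = 1)
The row with r = 1 (the gcd) gives the Bezout coefficients s = -14, t = 33.
Result: 172 · (-14) + 73 · (33) = 1.

gcd(172, 73) = 1; s = -14, t = 33 (check: 172·(-14) + 73·33 = 1).


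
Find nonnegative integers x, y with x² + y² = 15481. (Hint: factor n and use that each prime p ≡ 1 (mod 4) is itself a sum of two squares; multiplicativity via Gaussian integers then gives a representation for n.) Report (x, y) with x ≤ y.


Step 1: Factor n = 15481 = 113 · 137.
Step 2: Check the mod-4 condition on each prime factor: 113 ≡ 1 (mod 4), exponent 1; 137 ≡ 1 (mod 4), exponent 1.
All primes ≡ 3 (mod 4) appear to even exponent (or don't appear), so by the two-squares theorem n IS expressible as a sum of two squares.
Step 3: Build a representation. Here n = 113 · 137 is a product of primes ≡ 1 (mod 4). Each prime p ≡ 1 (mod 4) is itself a sum of two squares; find a² by testing p − a² for a perfect square:
  113: 113 − 1² = 112, 113 − 2² = 109, 113 − 3² = 104, 113 − 4² = 97, 113 − 5² = 88, 113 − 6² = 77, 113 − 7² = 64 = 8² ⇒ 113 = 7² + 8².
  137: 137 − 1² = 136, 137 − 2² = 133, 137 − 3² = 128, 137 − 4² = 121 = 11² ⇒ 137 = 4² + 11².
  Combine using the Brahmagupta–Fibonacci identity (a² + b²)(c² + d²) = (ac − bd)² + (ad + bc)² = (ac + bd)² + (ad − bc)²:
  113 · 137 = 15481: from (7² + 8²)(4² + 11²), take (7·4 − 8·11, 7·11 + 8·4) = (28 − 88, 77 + 32) = (-60, 109); dropping signs (only squares matter) gives (60, 109); check 60² + 109² = 3600 + 11881 = 15481 ✓.
Step 4: Order so x ≤ y and verify: 60² + 109² = 3600 + 11881 = 15481 = n. ✓

n = 15481 = 60² + 109² (one valid representation with x ≤ y).


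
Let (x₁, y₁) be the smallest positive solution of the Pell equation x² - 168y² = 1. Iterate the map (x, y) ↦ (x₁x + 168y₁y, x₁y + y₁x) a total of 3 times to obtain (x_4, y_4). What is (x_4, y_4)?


Step 1: Find the fundamental solution (x₁, y₁) of x² - 168y² = 1.
  Expand √168 as a continued fraction. a₀ = ⌊√168⌋ = 12; iterate m_{k+1} = d_k·a_k − m_k, d_{k+1} = (168 − m_{k+1}²)/d_k, a_{k+1} = ⌊(a₀ + m_{k+1})/d_{k+1}⌋ (starting m₀ = 0, d₀ = 1), with convergents p_k = a_k·p_{k-1} + p_{k-2}, q_k = a_k·q_{k-1} + q_{k-2} (p₋₁ = 1, q₋₁ = 0):
  k = 0: a₀ = 12; p₀/q₀ = 12/1; p₀² − 168·q₀² = 144 − 168 = -24.
  k = 1: m = 12, d = 24, a = ⌊(12 + 12)/24⌋ = 1; p/q = (1·12 + 1)/(1·1 + 0) = 13/1; p² − 168·q² = 169 − 168 = 1.
  The first convergent with p² − 168·q² = 1 gives the fundamental solution (x₁, y₁) = (13, 1).
Step 2: Apply the recurrence (x_{n+1}, y_{n+1}) = (x₁x_n + 168y₁y_n, x₁y_n + y₁x_n) repeatedly.
  From (x_1, y_1) = (13, 1): x_2 = 13·13 + 168·1·1 = 337; y_2 = 13·1 + 1·13 = 26.
  From (x_2, y_2) = (337, 26): x_3 = 13·337 + 168·1·26 = 8749; y_3 = 13·26 + 1·337 = 675.
  From (x_3, y_3) = (8749, 675): x_4 = 13·8749 + 168·1·675 = 227137; y_4 = 13·675 + 1·8749 = 17524.
Step 3: Verify x_4² - 168·y_4² = 51591216769 - 51591216768 = 1 (should be 1). ✓

(x_1, y_1) = (13, 1); (x_4, y_4) = (227137, 17524).


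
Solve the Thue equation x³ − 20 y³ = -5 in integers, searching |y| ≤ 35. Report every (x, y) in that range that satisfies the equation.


The equation is x³ - 20y³ = -5. For fixed y, x³ = 20·y³ − 5, so a solution requires the RHS to be a perfect cube.
Strategy: iterate y from -35 to 35, compute RHS = 20·y³ − 5, and check whether it is a (positive or negative) perfect cube.
Check small values of y:
  y = 0: RHS = -5 is not a perfect cube.
  y = 1: RHS = 15 is not a perfect cube.
  y = -1: RHS = -25 is not a perfect cube.
  y = 2: RHS = 155 is not a perfect cube.
  y = -2: RHS = -165 is not a perfect cube.
  y = 3: RHS = 535 is not a perfect cube.
  y = -3: RHS = -545 is not a perfect cube.
Continuing the search up to |y| = 35 finds no solutions either.
No (x, y) in the scanned range satisfies the equation.

No integer solutions with |y| ≤ 35.


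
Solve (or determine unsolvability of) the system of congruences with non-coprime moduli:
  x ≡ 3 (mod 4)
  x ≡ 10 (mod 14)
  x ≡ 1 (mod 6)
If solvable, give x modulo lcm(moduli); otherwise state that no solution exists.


Moduli 4, 14, 6 are not pairwise coprime, so CRT works modulo lcm(m_i) when all pairwise compatibility conditions hold.
Pairwise compatibility: gcd(m_i, m_j) must divide a_i - a_j for every pair.
Merge one congruence at a time:
  Start: x ≡ 3 (mod 4).
  Combine with x ≡ 10 (mod 14): gcd(4, 14) = 2, and 10 - 3 = 7 is NOT divisible by 2.
    ⇒ system is inconsistent (no integer solution).

No solution (the system is inconsistent).


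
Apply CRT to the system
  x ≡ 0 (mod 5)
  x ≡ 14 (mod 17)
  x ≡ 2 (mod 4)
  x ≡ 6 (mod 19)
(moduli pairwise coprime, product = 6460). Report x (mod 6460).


Product of moduli M = 5 · 17 · 4 · 19 = 6460.
Merge one congruence at a time:
  Start: x ≡ 0 (mod 5).
  Combine with x ≡ 14 (mod 17); new modulus lcm = 85.
    Write x = 0 + 5·t and substitute into x ≡ 14 (mod 17): 5·t ≡ 14 − 0 = 14 (mod 17).
    The inverse of 5 mod 17 is 7 (since 5·7 = 35 = 2·17 + 1), so t ≡ 7·14 = 98 ≡ 13 (mod 17).
    Then x = 0 + 5·13 = 65, valid modulo lcm(5, 17) = 85: x ≡ 65 (mod 85).
  Combine with x ≡ 2 (mod 4); new modulus lcm = 340.
    Write x = 65 + 85·t and substitute into x ≡ 2 (mod 4): 85·t ≡ 2 − 65 = -63 (mod 4).
    Reduce coefficients mod 4: 1·t ≡ 1 (mod 4).
    So t ≡ 1 (mod 4).
    Then x = 65 + 85·1 = 150, valid modulo lcm(85, 4) = 340: x ≡ 150 (mod 340).
  Combine with x ≡ 6 (mod 19); new modulus lcm = 6460.
    Write x = 150 + 340·t and substitute into x ≡ 6 (mod 19): 340·t ≡ 6 − 150 = -144 (mod 19).
    Reduce coefficients mod 19: 17·t ≡ 8 (mod 19).
    The inverse of 17 mod 19 is 9 (since 17·9 = 153 = 8·19 + 1), so t ≡ 9·8 = 72 ≡ 15 (mod 19).
    Then x = 150 + 340·15 = 5250, valid modulo lcm(340, 19) = 6460: x ≡ 5250 (mod 6460).
Verify against each original: 5250 mod 5 = 0, 5250 mod 17 = 14, 5250 mod 4 = 2, 5250 mod 19 = 6.

x ≡ 5250 (mod 6460).


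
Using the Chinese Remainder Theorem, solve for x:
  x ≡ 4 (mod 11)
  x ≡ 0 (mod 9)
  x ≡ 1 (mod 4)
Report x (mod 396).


Moduli 11, 9, 4 are pairwise coprime; by CRT there is a unique solution modulo M = 11 · 9 · 4 = 396.
Solve pairwise, accumulating the modulus:
  Start with x ≡ 4 (mod 11).
  Combine with x ≡ 0 (mod 9): since gcd(11, 9) = 1, we get a unique residue mod 99.
    Write x = 4 + 11·t and substitute into x ≡ 0 (mod 9): 11·t ≡ 0 − 4 = -4 (mod 9).
    Reduce coefficients mod 9: 2·t ≡ 5 (mod 9).
    The inverse of 2 mod 9 is 5 (since 2·5 = 10 = 1·9 + 1), so t ≡ 5·5 = 25 ≡ 7 (mod 9).
    Then x = 4 + 11·7 = 81, valid modulo lcm(11, 9) = 99: x ≡ 81 (mod 99).
  Combine with x ≡ 1 (mod 4): since gcd(99, 4) = 1, we get a unique residue mod 396.
    Write x = 81 + 99·t and substitute into x ≡ 1 (mod 4): 99·t ≡ 1 − 81 = -80 (mod 4).
    Reduce coefficients mod 4: 3·t ≡ 0 (mod 4).
    The inverse of 3 mod 4 is 3 (since 3·3 = 9 = 2·4 + 1), so t ≡ 3·0 = 0 ≡ 0 (mod 4).
    Then x = 81 + 99·0 = 81, valid modulo lcm(99, 4) = 396: x ≡ 81 (mod 396).
Verify: 81 mod 11 = 4 ✓, 81 mod 9 = 0 ✓, 81 mod 4 = 1 ✓.

x ≡ 81 (mod 396).


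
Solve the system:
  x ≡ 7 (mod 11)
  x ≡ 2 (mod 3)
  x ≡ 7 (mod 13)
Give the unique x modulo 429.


Moduli 11, 3, 13 are pairwise coprime; by CRT there is a unique solution modulo M = 11 · 3 · 13 = 429.
Solve pairwise, accumulating the modulus:
  Start with x ≡ 7 (mod 11).
  Combine with x ≡ 2 (mod 3): since gcd(11, 3) = 1, we get a unique residue mod 33.
    Write x = 7 + 11·t and substitute into x ≡ 2 (mod 3): 11·t ≡ 2 − 7 = -5 (mod 3).
    Reduce coefficients mod 3: 2·t ≡ 1 (mod 3).
    The inverse of 2 mod 3 is 2 (since 2·2 = 4 = 1·3 + 1), so t ≡ 2·1 = 2 ≡ 2 (mod 3).
    Then x = 7 + 11·2 = 29, valid modulo lcm(11, 3) = 33: x ≡ 29 (mod 33).
  Combine with x ≡ 7 (mod 13): since gcd(33, 13) = 1, we get a unique residue mod 429.
    Write x = 29 + 33·t and substitute into x ≡ 7 (mod 13): 33·t ≡ 7 − 29 = -22 (mod 13).
    Reduce coefficients mod 13: 7·t ≡ 4 (mod 13).
    The inverse of 7 mod 13 is 2 (since 7·2 = 14 = 1·13 + 1), so t ≡ 2·4 = 8 ≡ 8 (mod 13).
    Then x = 29 + 33·8 = 293, valid modulo lcm(33, 13) = 429: x ≡ 293 (mod 429).
Verify: 293 mod 11 = 7 ✓, 293 mod 3 = 2 ✓, 293 mod 13 = 7 ✓.

x ≡ 293 (mod 429).


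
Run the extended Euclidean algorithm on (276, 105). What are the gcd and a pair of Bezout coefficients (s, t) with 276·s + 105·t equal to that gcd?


Euclidean algorithm on (276, 105) — divide until remainder is 0:
  276 = 2 · 105 + 66
  105 = 1 · 66 + 39
  66 = 1 · 39 + 27
  39 = 1 · 27 + 12
  27 = 2 · 12 + 3
  12 = 4 · 3 + 0
gcd(276, 105) = 3.
Track Bezout coefficients alongside the remainders: start with r₀ = 276 = a·1 + b·0 (s = 1, t = 0) and r₁ = 105 = a·0 + b·1 (s = 0, t = 1); each new remainder r_{k+1} = r_{k-1} − q_k·r_k inherits s_{k+1} = s_{k-1} − q_k·s_k, t_{k+1} = t_{k-1} − q_k·t_k, so r_k = a·s_k + b·t_k at every step:
  q = 2: r = 66, s = 1 − 2·0 = 1, t = 0 − 2·1 = -2  (check: 276·1 + 105·(-2) = 66)
  q = 1: r = 39, s = 0 − 1·1 = -1, t = 1 − 1·(-2) = 3  (check: 276·(-1) + 105·3 = 39)
  q = 1: r = 27, s = 1 − 1·(-1) = 2, t = -2 − 1·3 = -5  (check: 276·2 + 105·(-5) = 27)
  q = 1: r = 12, s = -1 − 1·2 = -3, t = 3 − 1·(-5) = 8  (check: 276·(-3) + 105·8 = 12)
  q = 2: r = 3, s = 2 − 2·(-3) = 8, t = -5 − 2·8 = -21  (check: 276·8 + 105·(-21) = 3)
The row with r = 3 (the gcd) gives the Bezout coefficients s = 8, t = -21.
Result: 276 · (8) + 105 · (-21) = 3.

gcd(276, 105) = 3; s = 8, t = -21 (check: 276·8 + 105·(-21) = 3).


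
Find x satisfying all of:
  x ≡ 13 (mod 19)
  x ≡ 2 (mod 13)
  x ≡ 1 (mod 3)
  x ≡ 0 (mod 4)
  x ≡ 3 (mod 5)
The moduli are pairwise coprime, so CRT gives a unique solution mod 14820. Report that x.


Product of moduli M = 19 · 13 · 3 · 4 · 5 = 14820.
Merge one congruence at a time:
  Start: x ≡ 13 (mod 19).
  Combine with x ≡ 2 (mod 13); new modulus lcm = 247.
    Write x = 13 + 19·t and substitute into x ≡ 2 (mod 13): 19·t ≡ 2 − 13 = -11 (mod 13).
    Reduce coefficients mod 13: 6·t ≡ 2 (mod 13).
    The inverse of 6 mod 13 is 11 (since 6·11 = 66 = 5·13 + 1), so t ≡ 11·2 = 22 ≡ 9 (mod 13).
    Then x = 13 + 19·9 = 184, valid modulo lcm(19, 13) = 247: x ≡ 184 (mod 247).
  Combine with x ≡ 1 (mod 3); new modulus lcm = 741.
    Write x = 184 + 247·t and substitute into x ≡ 1 (mod 3): 247·t ≡ 1 − 184 = -183 (mod 3).
    Reduce coefficients mod 3: 1·t ≡ 0 (mod 3).
    So t ≡ 0 (mod 3).
    Then x = 184 + 247·0 = 184, valid modulo lcm(247, 3) = 741: x ≡ 184 (mod 741).
  Combine with x ≡ 0 (mod 4); new modulus lcm = 2964.
    Write x = 184 + 741·t and substitute into x ≡ 0 (mod 4): 741·t ≡ 0 − 184 = -184 (mod 4).
    Reduce coefficients mod 4: 1·t ≡ 0 (mod 4).
    So t ≡ 0 (mod 4).
    Then x = 184 + 741·0 = 184, valid modulo lcm(741, 4) = 2964: x ≡ 184 (mod 2964).
  Combine with x ≡ 3 (mod 5); new modulus lcm = 14820.
    Write x = 184 + 2964·t and substitute into x ≡ 3 (mod 5): 2964·t ≡ 3 − 184 = -181 (mod 5).
    Reduce coefficients mod 5: 4·t ≡ 4 (mod 5).
    The inverse of 4 mod 5 is 4 (since 4·4 = 16 = 3·5 + 1), so t ≡ 4·4 = 16 ≡ 1 (mod 5).
    Then x = 184 + 2964·1 = 3148, valid modulo lcm(2964, 5) = 14820: x ≡ 3148 (mod 14820).
Verify against each original: 3148 mod 19 = 13, 3148 mod 13 = 2, 3148 mod 3 = 1, 3148 mod 4 = 0, 3148 mod 5 = 3.

x ≡ 3148 (mod 14820).


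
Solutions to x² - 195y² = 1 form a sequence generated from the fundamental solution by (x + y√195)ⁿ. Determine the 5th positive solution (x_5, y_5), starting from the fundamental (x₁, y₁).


Step 1: Find the fundamental solution (x₁, y₁) of x² - 195y² = 1.
  Expand √195 as a continued fraction. a₀ = ⌊√195⌋ = 13; iterate m_{k+1} = d_k·a_k − m_k, d_{k+1} = (195 − m_{k+1}²)/d_k, a_{k+1} = ⌊(a₀ + m_{k+1})/d_{k+1}⌋ (starting m₀ = 0, d₀ = 1), with convergents p_k = a_k·p_{k-1} + p_{k-2}, q_k = a_k·q_{k-1} + q_{k-2} (p₋₁ = 1, q₋₁ = 0):
  k = 0: a₀ = 13; p₀/q₀ = 13/1; p₀² − 195·q₀² = 169 − 195 = -26.
  k = 1: m = 13, d = 26, a = ⌊(13 + 13)/26⌋ = 1; p/q = (1·13 + 1)/(1·1 + 0) = 14/1; p² − 195·q² = 196 − 195 = 1.
  The first convergent with p² − 195·q² = 1 gives the fundamental solution (x₁, y₁) = (14, 1).
Step 2: Apply the recurrence (x_{n+1}, y_{n+1}) = (x₁x_n + 195y₁y_n, x₁y_n + y₁x_n) repeatedly.
  From (x_1, y_1) = (14, 1): x_2 = 14·14 + 195·1·1 = 391; y_2 = 14·1 + 1·14 = 28.
  From (x_2, y_2) = (391, 28): x_3 = 14·391 + 195·1·28 = 10934; y_3 = 14·28 + 1·391 = 783.
  From (x_3, y_3) = (10934, 783): x_4 = 14·10934 + 195·1·783 = 305761; y_4 = 14·783 + 1·10934 = 21896.
  From (x_4, y_4) = (305761, 21896): x_5 = 14·305761 + 195·1·21896 = 8550374; y_5 = 14·21896 + 1·305761 = 612305.
Step 3: Verify x_5² - 195·y_5² = 73108895539876 - 73108895539875 = 1 (should be 1). ✓

(x_1, y_1) = (14, 1); (x_5, y_5) = (8550374, 612305).


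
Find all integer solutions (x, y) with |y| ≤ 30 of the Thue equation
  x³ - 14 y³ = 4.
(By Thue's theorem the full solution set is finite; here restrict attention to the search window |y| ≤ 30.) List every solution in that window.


The equation is x³ - 14y³ = 4. For fixed y, x³ = 14·y³ + 4, so a solution requires the RHS to be a perfect cube.
Strategy: iterate y from -30 to 30, compute RHS = 14·y³ + 4, and check whether it is a (positive or negative) perfect cube.
Check small values of y:
  y = 0: RHS = 4 is not a perfect cube.
  y = 1: RHS = 18 is not a perfect cube.
  y = -1: RHS = -10 is not a perfect cube.
  y = 2: RHS = 116 is not a perfect cube.
  y = -2: RHS = -108 is not a perfect cube.
  y = 3: RHS = 382 is not a perfect cube.
  y = -3: RHS = -374 is not a perfect cube.
Continuing the search up to |y| = 30 finds no solutions either.
No (x, y) in the scanned range satisfies the equation.

No integer solutions with |y| ≤ 30.


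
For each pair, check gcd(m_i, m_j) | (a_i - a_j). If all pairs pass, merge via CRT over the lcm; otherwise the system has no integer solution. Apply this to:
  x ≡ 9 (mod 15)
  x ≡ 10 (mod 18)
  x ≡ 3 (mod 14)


Moduli 15, 18, 14 are not pairwise coprime, so CRT works modulo lcm(m_i) when all pairwise compatibility conditions hold.
Pairwise compatibility: gcd(m_i, m_j) must divide a_i - a_j for every pair.
Merge one congruence at a time:
  Start: x ≡ 9 (mod 15).
  Combine with x ≡ 10 (mod 18): gcd(15, 18) = 3, and 10 - 9 = 1 is NOT divisible by 3.
    ⇒ system is inconsistent (no integer solution).

No solution (the system is inconsistent).


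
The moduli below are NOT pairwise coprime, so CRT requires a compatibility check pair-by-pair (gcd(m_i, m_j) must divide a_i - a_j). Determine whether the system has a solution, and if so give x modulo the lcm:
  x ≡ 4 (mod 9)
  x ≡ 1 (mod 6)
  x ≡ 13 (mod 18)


Moduli 9, 6, 18 are not pairwise coprime, so CRT works modulo lcm(m_i) when all pairwise compatibility conditions hold.
Pairwise compatibility: gcd(m_i, m_j) must divide a_i - a_j for every pair.
Merge one congruence at a time:
  Start: x ≡ 4 (mod 9).
  Combine with x ≡ 1 (mod 6): gcd(9, 6) = 3; 1 - 4 = -3, which IS divisible by 3, so compatible.
    Write x = 4 + 9·t and substitute into x ≡ 1 (mod 6): 9·t ≡ 1 − 4 = -3 (mod 6).
    Divide the congruence (and modulus) by g = 3: 3·t ≡ -1 (mod 2).
    Reduce coefficients mod 2: 1·t ≡ 1 (mod 2).
    So t ≡ 1 (mod 2).
    Then x = 4 + 9·1 = 13, valid modulo lcm(9, 6) = 18: x ≡ 13 (mod 18).
  Combine with x ≡ 13 (mod 18): gcd(18, 18) = 18; 13 - 13 = 0, which IS divisible by 18, so compatible.
    Write x = 13 + 18·t and substitute into x ≡ 13 (mod 18): 18·t ≡ 13 − 13 = 0 (mod 18).
    Divide the congruence (and modulus) by g = 18: 1·t ≡ 0 (mod 1).
    Modulo 1 every t works; take t = 0.
    Then x = 13 + 18·0 = 13, valid modulo lcm(18, 18) = 18: x ≡ 13 (mod 18).
Verify: 13 mod 9 = 4, 13 mod 6 = 1, 13 mod 18 = 13.

x ≡ 13 (mod 18).


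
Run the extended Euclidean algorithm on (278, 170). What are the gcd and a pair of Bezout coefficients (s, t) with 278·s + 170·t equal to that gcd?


Euclidean algorithm on (278, 170) — divide until remainder is 0:
  278 = 1 · 170 + 108
  170 = 1 · 108 + 62
  108 = 1 · 62 + 46
  62 = 1 · 46 + 16
  46 = 2 · 16 + 14
  16 = 1 · 14 + 2
  14 = 7 · 2 + 0
gcd(278, 170) = 2.
Track Bezout coefficients alongside the remainders: start with r₀ = 278 = a·1 + b·0 (s = 1, t = 0) and r₁ = 170 = a·0 + b·1 (s = 0, t = 1); each new remainder r_{k+1} = r_{k-1} − q_k·r_k inherits s_{k+1} = s_{k-1} − q_k·s_k, t_{k+1} = t_{k-1} − q_k·t_k, so r_k = a·s_k + b·t_k at every step:
  q = 1: r = 108, s = 1 − 1·0 = 1, t = 0 − 1·1 = -1  (check: 278·1 + 170·(-1) = 108)
  q = 1: r = 62, s = 0 − 1·1 = -1, t = 1 − 1·(-1) = 2  (check: 278·(-1) + 170·2 = 62)
  q = 1: r = 46, s = 1 − 1·(-1) = 2, t = -1 − 1·2 = -3  (check: 278·2 + 170·(-3) = 46)
  q = 1: r = 16, s = -1 − 1·2 = -3, t = 2 − 1·(-3) = 5  (check: 278·(-3) + 170·5 = 16)
  q = 2: r = 14, s = 2 − 2·(-3) = 8, t = -3 − 2·5 = -13  (check: 278·8 + 170·(-13) = 14)
  q = 1: r = 2, s = -3 − 1·8 = -11, t = 5 − 1·(-13) = 18  (check: 278·(-11) + 170·18 = 2)
The row with r = 2 (the gcd) gives the Bezout coefficients s = -11, t = 18.
Result: 278 · (-11) + 170 · (18) = 2.

gcd(278, 170) = 2; s = -11, t = 18 (check: 278·(-11) + 170·18 = 2).


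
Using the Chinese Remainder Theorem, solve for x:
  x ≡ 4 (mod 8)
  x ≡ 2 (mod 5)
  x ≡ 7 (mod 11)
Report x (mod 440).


Moduli 8, 5, 11 are pairwise coprime; by CRT there is a unique solution modulo M = 8 · 5 · 11 = 440.
Solve pairwise, accumulating the modulus:
  Start with x ≡ 4 (mod 8).
  Combine with x ≡ 2 (mod 5): since gcd(8, 5) = 1, we get a unique residue mod 40.
    Write x = 4 + 8·t and substitute into x ≡ 2 (mod 5): 8·t ≡ 2 − 4 = -2 (mod 5).
    Reduce coefficients mod 5: 3·t ≡ 3 (mod 5).
    The inverse of 3 mod 5 is 2 (since 3·2 = 6 = 1·5 + 1), so t ≡ 2·3 = 6 ≡ 1 (mod 5).
    Then x = 4 + 8·1 = 12, valid modulo lcm(8, 5) = 40: x ≡ 12 (mod 40).
  Combine with x ≡ 7 (mod 11): since gcd(40, 11) = 1, we get a unique residue mod 440.
    Write x = 12 + 40·t and substitute into x ≡ 7 (mod 11): 40·t ≡ 7 − 12 = -5 (mod 11).
    Reduce coefficients mod 11: 7·t ≡ 6 (mod 11).
    The inverse of 7 mod 11 is 8 (since 7·8 = 56 = 5·11 + 1), so t ≡ 8·6 = 48 ≡ 4 (mod 11).
    Then x = 12 + 40·4 = 172, valid modulo lcm(40, 11) = 440: x ≡ 172 (mod 440).
Verify: 172 mod 8 = 4 ✓, 172 mod 5 = 2 ✓, 172 mod 11 = 7 ✓.

x ≡ 172 (mod 440).


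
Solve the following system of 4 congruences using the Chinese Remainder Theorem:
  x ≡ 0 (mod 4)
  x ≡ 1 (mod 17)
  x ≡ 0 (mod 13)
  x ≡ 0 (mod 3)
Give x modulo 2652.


Product of moduli M = 4 · 17 · 13 · 3 = 2652.
Merge one congruence at a time:
  Start: x ≡ 0 (mod 4).
  Combine with x ≡ 1 (mod 17); new modulus lcm = 68.
    Write x = 0 + 4·t and substitute into x ≡ 1 (mod 17): 4·t ≡ 1 − 0 = 1 (mod 17).
    The inverse of 4 mod 17 is 13 (since 4·13 = 52 = 3·17 + 1), so t ≡ 13·1 = 13 ≡ 13 (mod 17).
    Then x = 0 + 4·13 = 52, valid modulo lcm(4, 17) = 68: x ≡ 52 (mod 68).
  Combine with x ≡ 0 (mod 13); new modulus lcm = 884.
    Write x = 52 + 68·t and substitute into x ≡ 0 (mod 13): 68·t ≡ 0 − 52 = -52 (mod 13).
    Reduce coefficients mod 13: 3·t ≡ 0 (mod 13).
    The inverse of 3 mod 13 is 9 (since 3·9 = 27 = 2·13 + 1), so t ≡ 9·0 = 0 ≡ 0 (mod 13).
    Then x = 52 + 68·0 = 52, valid modulo lcm(68, 13) = 884: x ≡ 52 (mod 884).
  Combine with x ≡ 0 (mod 3); new modulus lcm = 2652.
    Write x = 52 + 884·t and substitute into x ≡ 0 (mod 3): 884·t ≡ 0 − 52 = -52 (mod 3).
    Reduce coefficients mod 3: 2·t ≡ 2 (mod 3).
    The inverse of 2 mod 3 is 2 (since 2·2 = 4 = 1·3 + 1), so t ≡ 2·2 = 4 ≡ 1 (mod 3).
    Then x = 52 + 884·1 = 936, valid modulo lcm(884, 3) = 2652: x ≡ 936 (mod 2652).
Verify against each original: 936 mod 4 = 0, 936 mod 17 = 1, 936 mod 13 = 0, 936 mod 3 = 0.

x ≡ 936 (mod 2652).


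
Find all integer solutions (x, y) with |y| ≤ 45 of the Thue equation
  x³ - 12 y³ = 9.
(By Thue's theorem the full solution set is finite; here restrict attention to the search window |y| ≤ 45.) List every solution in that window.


The equation is x³ - 12y³ = 9. For fixed y, x³ = 12·y³ + 9, so a solution requires the RHS to be a perfect cube.
Strategy: iterate y from -45 to 45, compute RHS = 12·y³ + 9, and check whether it is a (positive or negative) perfect cube.
Check small values of y:
  y = 0: RHS = 9 is not a perfect cube.
  y = 1: RHS = 21 is not a perfect cube.
  y = -1: RHS = -3 is not a perfect cube.
  y = 2: RHS = 105 is not a perfect cube.
  y = -2: RHS = -87 is not a perfect cube.
  y = 3: RHS = 333 is not a perfect cube.
  y = -3: RHS = -315 is not a perfect cube.
Continuing the search up to |y| = 45 finds no solutions either.
No (x, y) in the scanned range satisfies the equation.

No integer solutions with |y| ≤ 45.


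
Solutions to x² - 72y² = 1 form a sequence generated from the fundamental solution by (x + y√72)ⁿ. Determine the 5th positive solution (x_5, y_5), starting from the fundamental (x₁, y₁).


Step 1: Find the fundamental solution (x₁, y₁) of x² - 72y² = 1.
  Expand √72 as a continued fraction. a₀ = ⌊√72⌋ = 8; iterate m_{k+1} = d_k·a_k − m_k, d_{k+1} = (72 − m_{k+1}²)/d_k, a_{k+1} = ⌊(a₀ + m_{k+1})/d_{k+1}⌋ (starting m₀ = 0, d₀ = 1), with convergents p_k = a_k·p_{k-1} + p_{k-2}, q_k = a_k·q_{k-1} + q_{k-2} (p₋₁ = 1, q₋₁ = 0):
  k = 0: a₀ = 8; p₀/q₀ = 8/1; p₀² − 72·q₀² = 64 − 72 = -8.
  k = 1: m = 8, d = 8, a = ⌊(8 + 8)/8⌋ = 2; p/q = (2·8 + 1)/(2·1 + 0) = 17/2; p² − 72·q² = 289 − 288 = 1.
  The first convergent with p² − 72·q² = 1 gives the fundamental solution (x₁, y₁) = (17, 2).
Step 2: Apply the recurrence (x_{n+1}, y_{n+1}) = (x₁x_n + 72y₁y_n, x₁y_n + y₁x_n) repeatedly.
  From (x_1, y_1) = (17, 2): x_2 = 17·17 + 72·2·2 = 577; y_2 = 17·2 + 2·17 = 68.
  From (x_2, y_2) = (577, 68): x_3 = 17·577 + 72·2·68 = 19601; y_3 = 17·68 + 2·577 = 2310.
  From (x_3, y_3) = (19601, 2310): x_4 = 17·19601 + 72·2·2310 = 665857; y_4 = 17·2310 + 2·19601 = 78472.
  From (x_4, y_4) = (665857, 78472): x_5 = 17·665857 + 72·2·78472 = 22619537; y_5 = 17·78472 + 2·665857 = 2665738.
Step 3: Verify x_5² - 72·y_5² = 511643454094369 - 511643454094368 = 1 (should be 1). ✓

(x_1, y_1) = (17, 2); (x_5, y_5) = (22619537, 2665738).


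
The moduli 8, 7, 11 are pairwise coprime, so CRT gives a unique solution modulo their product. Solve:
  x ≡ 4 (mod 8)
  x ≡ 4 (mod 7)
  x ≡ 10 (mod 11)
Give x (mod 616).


Moduli 8, 7, 11 are pairwise coprime; by CRT there is a unique solution modulo M = 8 · 7 · 11 = 616.
Solve pairwise, accumulating the modulus:
  Start with x ≡ 4 (mod 8).
  Combine with x ≡ 4 (mod 7): since gcd(8, 7) = 1, we get a unique residue mod 56.
    Write x = 4 + 8·t and substitute into x ≡ 4 (mod 7): 8·t ≡ 4 − 4 = 0 (mod 7).
    Reduce coefficients mod 7: 1·t ≡ 0 (mod 7).
    So t ≡ 0 (mod 7).
    Then x = 4 + 8·0 = 4, valid modulo lcm(8, 7) = 56: x ≡ 4 (mod 56).
  Combine with x ≡ 10 (mod 11): since gcd(56, 11) = 1, we get a unique residue mod 616.
    Write x = 4 + 56·t and substitute into x ≡ 10 (mod 11): 56·t ≡ 10 − 4 = 6 (mod 11).
    Reduce coefficients mod 11: 1·t ≡ 6 (mod 11).
    So t ≡ 6 (mod 11).
    Then x = 4 + 56·6 = 340, valid modulo lcm(56, 11) = 616: x ≡ 340 (mod 616).
Verify: 340 mod 8 = 4 ✓, 340 mod 7 = 4 ✓, 340 mod 11 = 10 ✓.

x ≡ 340 (mod 616).


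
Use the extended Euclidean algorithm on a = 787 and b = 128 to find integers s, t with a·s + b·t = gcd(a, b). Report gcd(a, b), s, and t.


Euclidean algorithm on (787, 128) — divide until remainder is 0:
  787 = 6 · 128 + 19
  128 = 6 · 19 + 14
  19 = 1 · 14 + 5
  14 = 2 · 5 + 4
  5 = 1 · 4 + 1
  4 = 4 · 1 + 0
gcd(787, 128) = 1.
Track Bezout coefficients alongside the remainders: start with r₀ = 787 = a·1 + b·0 (s = 1, t = 0) and r₁ = 128 = a·0 + b·1 (s = 0, t = 1); each new remainder r_{k+1} = r_{k-1} − q_k·r_k inherits s_{k+1} = s_{k-1} − q_k·s_k, t_{k+1} = t_{k-1} − q_k·t_k, so r_k = a·s_k + b·t_k at every step:
  q = 6: r = 19, s = 1 − 6·0 = 1, t = 0 − 6·1 = -6  (check: 787·1 + 128·(-6) = 19)
  q = 6: r = 14, s = 0 − 6·1 = -6, t = 1 − 6·(-6) = 37  (check: 787·(-6) + 128·37 = 14)
  q = 1: r = 5, s = 1 − 1·(-6) = 7, t = -6 − 1·37 = -43  (check: 787·7 + 128·(-43) = 5)
  q = 2: r = 4, s = -6 − 2·7 = -20, t = 37 − 2·(-43) = 123  (check: 787·(-20) + 128·123 = 4)
  q = 1: r = 1, s = 7 − 1·(-20) = 27, t = -43 − 1·123 = -166  (check: 787·27 + 128·(-166) = 1)
The row with r = 1 (the gcd) gives the Bezout coefficients s = 27, t = -166.
Result: 787 · (27) + 128 · (-166) = 1.

gcd(787, 128) = 1; s = 27, t = -166 (check: 787·27 + 128·(-166) = 1).


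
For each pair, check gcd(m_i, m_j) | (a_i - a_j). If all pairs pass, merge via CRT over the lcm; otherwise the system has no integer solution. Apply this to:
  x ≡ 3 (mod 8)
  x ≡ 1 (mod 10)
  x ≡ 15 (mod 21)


Moduli 8, 10, 21 are not pairwise coprime, so CRT works modulo lcm(m_i) when all pairwise compatibility conditions hold.
Pairwise compatibility: gcd(m_i, m_j) must divide a_i - a_j for every pair.
Merge one congruence at a time:
  Start: x ≡ 3 (mod 8).
  Combine with x ≡ 1 (mod 10): gcd(8, 10) = 2; 1 - 3 = -2, which IS divisible by 2, so compatible.
    Write x = 3 + 8·t and substitute into x ≡ 1 (mod 10): 8·t ≡ 1 − 3 = -2 (mod 10).
    Divide the congruence (and modulus) by g = 2: 4·t ≡ -1 (mod 5).
    Reduce coefficients mod 5: 4·t ≡ 4 (mod 5).
    The inverse of 4 mod 5 is 4 (since 4·4 = 16 = 3·5 + 1), so t ≡ 4·4 = 16 ≡ 1 (mod 5).
    Then x = 3 + 8·1 = 11, valid modulo lcm(8, 10) = 40: x ≡ 11 (mod 40).
  Combine with x ≡ 15 (mod 21): gcd(40, 21) = 1; 15 - 11 = 4, which IS divisible by 1, so compatible.
    Write x = 11 + 40·t and substitute into x ≡ 15 (mod 21): 40·t ≡ 15 − 11 = 4 (mod 21).
    Reduce coefficients mod 21: 19·t ≡ 4 (mod 21).
    The inverse of 19 mod 21 is 10 (since 19·10 = 190 = 9·21 + 1), so t ≡ 10·4 = 40 ≡ 19 (mod 21).
    Then x = 11 + 40·19 = 771, valid modulo lcm(40, 21) = 840: x ≡ 771 (mod 840).
Verify: 771 mod 8 = 3, 771 mod 10 = 1, 771 mod 21 = 15.

x ≡ 771 (mod 840).


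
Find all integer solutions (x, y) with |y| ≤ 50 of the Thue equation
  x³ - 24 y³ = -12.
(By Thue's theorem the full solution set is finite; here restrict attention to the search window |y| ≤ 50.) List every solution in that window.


The equation is x³ - 24y³ = -12. For fixed y, x³ = 24·y³ − 12, so a solution requires the RHS to be a perfect cube.
Strategy: iterate y from -50 to 50, compute RHS = 24·y³ − 12, and check whether it is a (positive or negative) perfect cube.
Check small values of y:
  y = 0: RHS = -12 is not a perfect cube.
  y = 1: RHS = 12 is not a perfect cube.
  y = -1: RHS = -36 is not a perfect cube.
  y = 2: RHS = 180 is not a perfect cube.
  y = -2: RHS = -204 is not a perfect cube.
  y = 3: RHS = 636 is not a perfect cube.
  y = -3: RHS = -660 is not a perfect cube.
Continuing the search up to |y| = 50 finds no solutions either.
No (x, y) in the scanned range satisfies the equation.

No integer solutions with |y| ≤ 50.


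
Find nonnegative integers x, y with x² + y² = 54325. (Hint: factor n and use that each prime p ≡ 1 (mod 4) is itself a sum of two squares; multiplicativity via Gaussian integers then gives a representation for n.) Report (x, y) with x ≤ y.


Step 1: Factor n = 54325 = 5^2 · 41 · 53.
Step 2: Check the mod-4 condition on each prime factor: 5 ≡ 1 (mod 4), exponent 2; 41 ≡ 1 (mod 4), exponent 1; 53 ≡ 1 (mod 4), exponent 1.
All primes ≡ 3 (mod 4) appear to even exponent (or don't appear), so by the two-squares theorem n IS expressible as a sum of two squares.
Step 3: Build a representation. Group n = k² · m with k = 5 and m = 41 · 53 = 2173 (a product of primes ≡ 1 (mod 4)); a representation of m scales to one of n via (k·x)² + (k·y)² = k²(x² + y²). Each prime p ≡ 1 (mod 4) is itself a sum of two squares; find a² by testing p − a² for a perfect square:
  41: 41 − 1² = 40, 41 − 2² = 37, 41 − 3² = 32, 41 − 4² = 25 = 5² ⇒ 41 = 4² + 5².
  53: 53 − 1² = 52, 53 − 2² = 49 = 7² ⇒ 53 = 2² + 7².
  Combine using the Brahmagupta–Fibonacci identity (a² + b²)(c² + d²) = (ac − bd)² + (ad + bc)² = (ac + bd)² + (ad − bc)²:
  41 · 53 = 2173: from (4² + 5²)(2² + 7²), take (4·2 − 5·7, 4·7 + 5·2) = (8 − 35, 28 + 10) = (-27, 38); dropping signs (only squares matter) gives (27, 38); check 27² + 38² = 729 + 1444 = 2173 ✓.
  Scale by k = 5: (5·27, 5·38) = (135, 190).
Step 4: Order so x ≤ y and verify: 135² + 190² = 18225 + 36100 = 54325 = n. ✓

n = 54325 = 135² + 190² (one valid representation with x ≤ y).


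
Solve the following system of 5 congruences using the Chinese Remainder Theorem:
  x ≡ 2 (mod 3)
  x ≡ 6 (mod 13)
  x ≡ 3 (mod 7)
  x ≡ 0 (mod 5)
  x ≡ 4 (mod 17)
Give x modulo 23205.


Product of moduli M = 3 · 13 · 7 · 5 · 17 = 23205.
Merge one congruence at a time:
  Start: x ≡ 2 (mod 3).
  Combine with x ≡ 6 (mod 13); new modulus lcm = 39.
    Write x = 2 + 3·t and substitute into x ≡ 6 (mod 13): 3·t ≡ 6 − 2 = 4 (mod 13).
    The inverse of 3 mod 13 is 9 (since 3·9 = 27 = 2·13 + 1), so t ≡ 9·4 = 36 ≡ 10 (mod 13).
    Then x = 2 + 3·10 = 32, valid modulo lcm(3, 13) = 39: x ≡ 32 (mod 39).
  Combine with x ≡ 3 (mod 7); new modulus lcm = 273.
    Write x = 32 + 39·t and substitute into x ≡ 3 (mod 7): 39·t ≡ 3 − 32 = -29 (mod 7).
    Reduce coefficients mod 7: 4·t ≡ 6 (mod 7).
    The inverse of 4 mod 7 is 2 (since 4·2 = 8 = 1·7 + 1), so t ≡ 2·6 = 12 ≡ 5 (mod 7).
    Then x = 32 + 39·5 = 227, valid modulo lcm(39, 7) = 273: x ≡ 227 (mod 273).
  Combine with x ≡ 0 (mod 5); new modulus lcm = 1365.
    Write x = 227 + 273·t and substitute into x ≡ 0 (mod 5): 273·t ≡ 0 − 227 = -227 (mod 5).
    Reduce coefficients mod 5: 3·t ≡ 3 (mod 5).
    The inverse of 3 mod 5 is 2 (since 3·2 = 6 = 1·5 + 1), so t ≡ 2·3 = 6 ≡ 1 (mod 5).
    Then x = 227 + 273·1 = 500, valid modulo lcm(273, 5) = 1365: x ≡ 500 (mod 1365).
  Combine with x ≡ 4 (mod 17); new modulus lcm = 23205.
    Write x = 500 + 1365·t and substitute into x ≡ 4 (mod 17): 1365·t ≡ 4 − 500 = -496 (mod 17).
    Reduce coefficients mod 17: 5·t ≡ 14 (mod 17).
    The inverse of 5 mod 17 is 7 (since 5·7 = 35 = 2·17 + 1), so t ≡ 7·14 = 98 ≡ 13 (mod 17).
    Then x = 500 + 1365·13 = 18245, valid modulo lcm(1365, 17) = 23205: x ≡ 18245 (mod 23205).
Verify against each original: 18245 mod 3 = 2, 18245 mod 13 = 6, 18245 mod 7 = 3, 18245 mod 5 = 0, 18245 mod 17 = 4.

x ≡ 18245 (mod 23205).
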